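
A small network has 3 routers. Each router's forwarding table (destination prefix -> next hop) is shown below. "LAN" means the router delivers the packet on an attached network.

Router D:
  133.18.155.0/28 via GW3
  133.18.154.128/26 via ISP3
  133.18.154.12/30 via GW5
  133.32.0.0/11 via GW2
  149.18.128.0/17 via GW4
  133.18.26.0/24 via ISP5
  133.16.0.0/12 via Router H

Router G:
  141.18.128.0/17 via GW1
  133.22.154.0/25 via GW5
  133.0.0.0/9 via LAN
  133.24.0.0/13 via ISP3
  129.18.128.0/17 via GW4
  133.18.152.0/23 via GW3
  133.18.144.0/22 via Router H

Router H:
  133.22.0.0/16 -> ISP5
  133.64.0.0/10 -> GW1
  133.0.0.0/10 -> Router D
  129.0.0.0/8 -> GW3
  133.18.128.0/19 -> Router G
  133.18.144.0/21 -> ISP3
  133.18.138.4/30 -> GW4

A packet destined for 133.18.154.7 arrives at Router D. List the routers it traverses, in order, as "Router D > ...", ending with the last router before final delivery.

Router D > Router H > Router G

At Router D: longest match for 133.18.154.7 is 133.16.0.0/12 -> Router H
At Router H: longest match for 133.18.154.7 is 133.18.128.0/19 -> Router G
At Router G: longest match for 133.18.154.7 is 133.0.0.0/9 -> LAN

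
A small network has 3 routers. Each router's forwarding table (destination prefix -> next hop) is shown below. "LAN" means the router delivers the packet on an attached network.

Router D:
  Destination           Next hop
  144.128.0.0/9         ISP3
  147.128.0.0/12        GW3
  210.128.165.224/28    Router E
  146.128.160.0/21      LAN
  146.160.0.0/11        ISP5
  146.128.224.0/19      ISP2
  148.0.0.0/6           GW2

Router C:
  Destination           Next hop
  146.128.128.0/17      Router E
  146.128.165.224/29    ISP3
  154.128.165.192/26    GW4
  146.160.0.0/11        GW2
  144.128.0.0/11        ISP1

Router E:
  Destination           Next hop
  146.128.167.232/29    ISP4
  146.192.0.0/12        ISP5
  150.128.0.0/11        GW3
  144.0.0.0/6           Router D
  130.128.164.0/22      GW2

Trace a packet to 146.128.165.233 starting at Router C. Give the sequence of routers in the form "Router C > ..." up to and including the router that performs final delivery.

At Router C: longest match for 146.128.165.233 is 146.128.128.0/17 -> Router E
At Router E: longest match for 146.128.165.233 is 144.0.0.0/6 -> Router D
At Router D: longest match for 146.128.165.233 is 146.128.160.0/21 -> LAN

Router C > Router E > Router D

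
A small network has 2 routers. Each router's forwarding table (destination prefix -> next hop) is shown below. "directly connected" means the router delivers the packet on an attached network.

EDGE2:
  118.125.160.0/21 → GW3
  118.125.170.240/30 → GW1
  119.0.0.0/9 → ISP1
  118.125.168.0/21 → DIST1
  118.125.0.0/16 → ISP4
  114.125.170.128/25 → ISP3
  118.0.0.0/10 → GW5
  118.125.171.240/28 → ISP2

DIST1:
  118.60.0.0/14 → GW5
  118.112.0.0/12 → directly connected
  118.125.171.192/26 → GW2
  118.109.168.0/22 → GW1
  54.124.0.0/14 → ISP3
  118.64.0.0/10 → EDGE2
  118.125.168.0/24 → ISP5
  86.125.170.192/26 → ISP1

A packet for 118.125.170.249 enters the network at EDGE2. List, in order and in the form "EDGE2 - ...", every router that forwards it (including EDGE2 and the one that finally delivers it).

At EDGE2: longest match for 118.125.170.249 is 118.125.168.0/21 -> DIST1
At DIST1: longest match for 118.125.170.249 is 118.112.0.0/12 -> directly connected

EDGE2 - DIST1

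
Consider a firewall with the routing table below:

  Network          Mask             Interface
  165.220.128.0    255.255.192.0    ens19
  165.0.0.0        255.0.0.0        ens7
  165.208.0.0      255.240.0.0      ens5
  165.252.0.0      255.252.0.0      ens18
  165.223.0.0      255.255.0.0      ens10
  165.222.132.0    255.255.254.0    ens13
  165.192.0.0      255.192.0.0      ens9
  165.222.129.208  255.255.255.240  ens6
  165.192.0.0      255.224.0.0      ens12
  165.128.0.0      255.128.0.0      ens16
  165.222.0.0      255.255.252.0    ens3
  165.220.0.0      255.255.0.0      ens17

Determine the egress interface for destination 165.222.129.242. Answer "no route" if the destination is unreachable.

ens5

Routes whose prefix contains 165.222.129.242:
  165.0.0.0/8 (165.0.0.0 - 165.255.255.255) -> ens7
  165.128.0.0/9 (165.128.0.0 - 165.255.255.255) -> ens16
  165.192.0.0/10 (165.192.0.0 - 165.255.255.255) -> ens9
  165.192.0.0/11 (165.192.0.0 - 165.223.255.255) -> ens12
  165.208.0.0/12 (165.208.0.0 - 165.223.255.255) -> ens5
More-specific entries that do NOT match:
  165.222.129.208/28 (165.222.129.208 - 165.222.129.223) does not contain 165.222.129.242
  165.222.132.0/23 (165.222.132.0 - 165.222.133.255) does not contain 165.222.129.242
  165.222.0.0/22 (165.222.0.0 - 165.222.3.255) does not contain 165.222.129.242
  165.220.128.0/18 (165.220.128.0 - 165.220.191.255) does not contain 165.222.129.242
  165.223.0.0/16 (165.223.0.0 - 165.223.255.255) does not contain 165.222.129.242
  165.220.0.0/16 (165.220.0.0 - 165.220.255.255) does not contain 165.222.129.242
  165.252.0.0/14 (165.252.0.0 - 165.255.255.255) does not contain 165.222.129.242
Longest matching prefix is /12 -> interface ens5.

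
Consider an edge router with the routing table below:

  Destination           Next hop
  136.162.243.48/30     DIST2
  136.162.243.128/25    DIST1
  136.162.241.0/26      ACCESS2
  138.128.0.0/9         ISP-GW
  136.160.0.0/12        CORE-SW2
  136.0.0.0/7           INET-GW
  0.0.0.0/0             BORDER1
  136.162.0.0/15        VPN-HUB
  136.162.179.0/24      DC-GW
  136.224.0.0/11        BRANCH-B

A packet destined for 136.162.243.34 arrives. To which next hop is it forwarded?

VPN-HUB

Routes whose prefix contains 136.162.243.34:
  0.0.0.0/0 (default, matches everything) -> BORDER1
  136.0.0.0/7 (136.0.0.0 - 137.255.255.255) -> INET-GW
  136.160.0.0/12 (136.160.0.0 - 136.175.255.255) -> CORE-SW2
  136.162.0.0/15 (136.162.0.0 - 136.163.255.255) -> VPN-HUB
More-specific entries that do NOT match:
  136.162.243.48/30 (136.162.243.48 - 136.162.243.51) does not contain 136.162.243.34
  136.162.241.0/26 (136.162.241.0 - 136.162.241.63) does not contain 136.162.243.34
  136.162.243.128/25 (136.162.243.128 - 136.162.243.255) does not contain 136.162.243.34
  136.162.179.0/24 (136.162.179.0 - 136.162.179.255) does not contain 136.162.243.34
Longest matching prefix is /15 -> next hop VPN-HUB.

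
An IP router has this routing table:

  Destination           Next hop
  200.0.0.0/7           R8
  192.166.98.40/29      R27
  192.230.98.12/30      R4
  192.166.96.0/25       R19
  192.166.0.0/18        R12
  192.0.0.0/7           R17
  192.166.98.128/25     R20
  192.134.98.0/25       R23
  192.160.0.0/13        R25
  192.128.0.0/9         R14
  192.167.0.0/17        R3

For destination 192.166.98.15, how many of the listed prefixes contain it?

3

Prefixes containing 192.166.98.15:
  192.0.0.0/7 (192.0.0.0 - 193.255.255.255)
  192.128.0.0/9 (192.128.0.0 - 192.255.255.255)
  192.160.0.0/13 (192.160.0.0 - 192.167.255.255)
Total matching entries: 3.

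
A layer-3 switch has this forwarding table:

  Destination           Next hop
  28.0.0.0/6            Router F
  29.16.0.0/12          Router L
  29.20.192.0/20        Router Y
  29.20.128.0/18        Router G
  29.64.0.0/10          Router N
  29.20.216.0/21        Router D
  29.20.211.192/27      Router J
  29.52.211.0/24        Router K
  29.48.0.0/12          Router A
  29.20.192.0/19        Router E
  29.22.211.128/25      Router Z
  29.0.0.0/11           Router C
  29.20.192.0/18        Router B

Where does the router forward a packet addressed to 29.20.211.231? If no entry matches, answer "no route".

Router E

Routes whose prefix contains 29.20.211.231:
  28.0.0.0/6 (28.0.0.0 - 31.255.255.255) -> Router F
  29.0.0.0/11 (29.0.0.0 - 29.31.255.255) -> Router C
  29.16.0.0/12 (29.16.0.0 - 29.31.255.255) -> Router L
  29.20.192.0/18 (29.20.192.0 - 29.20.255.255) -> Router B
  29.20.192.0/19 (29.20.192.0 - 29.20.223.255) -> Router E
More-specific entries that do NOT match:
  29.20.211.192/27 (29.20.211.192 - 29.20.211.223) does not contain 29.20.211.231
  29.22.211.128/25 (29.22.211.128 - 29.22.211.255) does not contain 29.20.211.231
  29.52.211.0/24 (29.52.211.0 - 29.52.211.255) does not contain 29.20.211.231
  29.20.216.0/21 (29.20.216.0 - 29.20.223.255) does not contain 29.20.211.231
  29.20.192.0/20 (29.20.192.0 - 29.20.207.255) does not contain 29.20.211.231
Longest matching prefix is /19 -> next hop Router E.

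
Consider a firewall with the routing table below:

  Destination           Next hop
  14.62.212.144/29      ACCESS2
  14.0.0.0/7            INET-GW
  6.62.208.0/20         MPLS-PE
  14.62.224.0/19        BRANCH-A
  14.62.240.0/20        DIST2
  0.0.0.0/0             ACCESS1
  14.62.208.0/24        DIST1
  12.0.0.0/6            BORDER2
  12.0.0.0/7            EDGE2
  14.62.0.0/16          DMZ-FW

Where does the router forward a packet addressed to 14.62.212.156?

Routes whose prefix contains 14.62.212.156:
  0.0.0.0/0 (default, matches everything) -> ACCESS1
  12.0.0.0/6 (12.0.0.0 - 15.255.255.255) -> BORDER2
  14.0.0.0/7 (14.0.0.0 - 15.255.255.255) -> INET-GW
  14.62.0.0/16 (14.62.0.0 - 14.62.255.255) -> DMZ-FW
More-specific entries that do NOT match:
  14.62.212.144/29 (14.62.212.144 - 14.62.212.151) does not contain 14.62.212.156
  14.62.208.0/24 (14.62.208.0 - 14.62.208.255) does not contain 14.62.212.156
  6.62.208.0/20 (6.62.208.0 - 6.62.223.255) does not contain 14.62.212.156
  14.62.240.0/20 (14.62.240.0 - 14.62.255.255) does not contain 14.62.212.156
  14.62.224.0/19 (14.62.224.0 - 14.62.255.255) does not contain 14.62.212.156
Longest matching prefix is /16 -> next hop DMZ-FW.

DMZ-FW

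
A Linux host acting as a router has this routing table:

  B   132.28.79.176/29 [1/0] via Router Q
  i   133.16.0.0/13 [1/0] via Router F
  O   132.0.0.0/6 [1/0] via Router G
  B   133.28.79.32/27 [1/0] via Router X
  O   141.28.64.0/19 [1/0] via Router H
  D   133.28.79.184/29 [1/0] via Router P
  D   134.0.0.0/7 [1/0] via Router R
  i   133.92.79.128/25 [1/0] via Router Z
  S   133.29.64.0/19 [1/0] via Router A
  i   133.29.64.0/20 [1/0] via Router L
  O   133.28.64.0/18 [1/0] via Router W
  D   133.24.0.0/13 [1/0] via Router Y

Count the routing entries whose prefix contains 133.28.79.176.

3

Prefixes containing 133.28.79.176:
  132.0.0.0/6 (132.0.0.0 - 135.255.255.255)
  133.24.0.0/13 (133.24.0.0 - 133.31.255.255)
  133.28.64.0/18 (133.28.64.0 - 133.28.127.255)
Total matching entries: 3.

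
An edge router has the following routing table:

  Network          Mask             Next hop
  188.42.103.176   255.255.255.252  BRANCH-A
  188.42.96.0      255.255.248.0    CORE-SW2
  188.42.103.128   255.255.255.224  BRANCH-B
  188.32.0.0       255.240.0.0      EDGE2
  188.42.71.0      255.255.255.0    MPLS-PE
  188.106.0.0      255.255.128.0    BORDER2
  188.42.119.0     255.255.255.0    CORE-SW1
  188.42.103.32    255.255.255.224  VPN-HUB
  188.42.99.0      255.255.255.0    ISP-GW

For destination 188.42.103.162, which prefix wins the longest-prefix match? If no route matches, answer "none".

Entries matching 188.42.103.162:
  188.32.0.0/12 (188.32.0.0 - 188.47.255.255)
  188.42.96.0/21 (188.42.96.0 - 188.42.103.255)
Most specific is 188.42.96.0/21.

188.42.96.0/21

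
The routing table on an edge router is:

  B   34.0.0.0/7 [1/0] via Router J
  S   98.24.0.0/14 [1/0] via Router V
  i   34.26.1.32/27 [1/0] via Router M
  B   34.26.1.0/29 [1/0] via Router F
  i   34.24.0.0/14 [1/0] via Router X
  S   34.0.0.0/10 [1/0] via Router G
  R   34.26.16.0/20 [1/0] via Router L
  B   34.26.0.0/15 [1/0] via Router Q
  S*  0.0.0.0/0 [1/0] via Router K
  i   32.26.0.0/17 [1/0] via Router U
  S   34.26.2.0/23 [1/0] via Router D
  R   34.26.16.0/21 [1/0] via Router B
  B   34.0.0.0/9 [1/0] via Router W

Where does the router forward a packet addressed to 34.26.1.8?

Routes whose prefix contains 34.26.1.8:
  0.0.0.0/0 (default, matches everything) -> Router K
  34.0.0.0/7 (34.0.0.0 - 35.255.255.255) -> Router J
  34.0.0.0/9 (34.0.0.0 - 34.127.255.255) -> Router W
  34.0.0.0/10 (34.0.0.0 - 34.63.255.255) -> Router G
  34.24.0.0/14 (34.24.0.0 - 34.27.255.255) -> Router X
  34.26.0.0/15 (34.26.0.0 - 34.27.255.255) -> Router Q
More-specific entries that do NOT match:
  34.26.1.0/29 (34.26.1.0 - 34.26.1.7) does not contain 34.26.1.8
  34.26.1.32/27 (34.26.1.32 - 34.26.1.63) does not contain 34.26.1.8
  34.26.2.0/23 (34.26.2.0 - 34.26.3.255) does not contain 34.26.1.8
  34.26.16.0/21 (34.26.16.0 - 34.26.23.255) does not contain 34.26.1.8
  34.26.16.0/20 (34.26.16.0 - 34.26.31.255) does not contain 34.26.1.8
  32.26.0.0/17 (32.26.0.0 - 32.26.127.255) does not contain 34.26.1.8
Longest matching prefix is /15 -> next hop Router Q.

Router Q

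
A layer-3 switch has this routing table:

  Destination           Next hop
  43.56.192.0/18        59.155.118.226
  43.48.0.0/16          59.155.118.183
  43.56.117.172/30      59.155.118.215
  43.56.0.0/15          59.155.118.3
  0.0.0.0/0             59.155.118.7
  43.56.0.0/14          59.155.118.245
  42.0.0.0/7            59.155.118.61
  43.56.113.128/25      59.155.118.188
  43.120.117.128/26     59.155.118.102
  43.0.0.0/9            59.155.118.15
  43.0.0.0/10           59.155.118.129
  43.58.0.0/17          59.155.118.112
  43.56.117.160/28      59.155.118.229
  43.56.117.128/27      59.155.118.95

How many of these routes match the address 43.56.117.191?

Prefixes containing 43.56.117.191:
  0.0.0.0/0 (default, matches everything)
  42.0.0.0/7 (42.0.0.0 - 43.255.255.255)
  43.0.0.0/9 (43.0.0.0 - 43.127.255.255)
  43.0.0.0/10 (43.0.0.0 - 43.63.255.255)
  43.56.0.0/14 (43.56.0.0 - 43.59.255.255)
  43.56.0.0/15 (43.56.0.0 - 43.57.255.255)
Total matching entries: 6.

6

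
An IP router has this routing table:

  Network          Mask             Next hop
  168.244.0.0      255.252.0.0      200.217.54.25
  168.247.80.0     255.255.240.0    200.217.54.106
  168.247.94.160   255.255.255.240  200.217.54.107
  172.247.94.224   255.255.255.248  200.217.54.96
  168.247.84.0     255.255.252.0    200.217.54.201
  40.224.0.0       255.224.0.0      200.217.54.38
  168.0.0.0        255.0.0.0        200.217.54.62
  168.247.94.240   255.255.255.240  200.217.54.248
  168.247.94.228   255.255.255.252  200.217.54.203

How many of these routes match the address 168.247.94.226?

Prefixes containing 168.247.94.226:
  168.0.0.0/8 (168.0.0.0 - 168.255.255.255)
  168.244.0.0/14 (168.244.0.0 - 168.247.255.255)
  168.247.80.0/20 (168.247.80.0 - 168.247.95.255)
Total matching entries: 3.

3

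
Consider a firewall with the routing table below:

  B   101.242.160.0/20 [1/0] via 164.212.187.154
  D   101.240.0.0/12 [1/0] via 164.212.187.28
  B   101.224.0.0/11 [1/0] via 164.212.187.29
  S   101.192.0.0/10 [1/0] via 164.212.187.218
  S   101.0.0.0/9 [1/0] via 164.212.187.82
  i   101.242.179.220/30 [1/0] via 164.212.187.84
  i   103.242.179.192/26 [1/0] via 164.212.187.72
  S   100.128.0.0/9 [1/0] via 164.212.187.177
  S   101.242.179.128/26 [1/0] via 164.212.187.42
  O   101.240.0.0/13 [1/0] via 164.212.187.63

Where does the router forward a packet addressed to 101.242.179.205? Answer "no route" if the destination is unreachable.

164.212.187.63

Routes whose prefix contains 101.242.179.205:
  101.192.0.0/10 (101.192.0.0 - 101.255.255.255) -> 164.212.187.218
  101.224.0.0/11 (101.224.0.0 - 101.255.255.255) -> 164.212.187.29
  101.240.0.0/12 (101.240.0.0 - 101.255.255.255) -> 164.212.187.28
  101.240.0.0/13 (101.240.0.0 - 101.247.255.255) -> 164.212.187.63
More-specific entries that do NOT match:
  101.242.179.220/30 (101.242.179.220 - 101.242.179.223) does not contain 101.242.179.205
  103.242.179.192/26 (103.242.179.192 - 103.242.179.255) does not contain 101.242.179.205
  101.242.179.128/26 (101.242.179.128 - 101.242.179.191) does not contain 101.242.179.205
  101.242.160.0/20 (101.242.160.0 - 101.242.175.255) does not contain 101.242.179.205
Longest matching prefix is /13 -> next hop 164.212.187.63.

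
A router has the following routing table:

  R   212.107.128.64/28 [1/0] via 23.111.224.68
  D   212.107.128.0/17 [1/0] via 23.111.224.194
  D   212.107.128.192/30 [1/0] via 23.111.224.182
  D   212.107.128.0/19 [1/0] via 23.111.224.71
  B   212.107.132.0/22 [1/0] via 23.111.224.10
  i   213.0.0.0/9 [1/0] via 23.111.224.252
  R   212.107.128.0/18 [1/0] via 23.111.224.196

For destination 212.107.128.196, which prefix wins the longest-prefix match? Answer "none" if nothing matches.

212.107.128.0/19

Entries matching 212.107.128.196:
  212.107.128.0/17 (212.107.128.0 - 212.107.255.255)
  212.107.128.0/18 (212.107.128.0 - 212.107.191.255)
  212.107.128.0/19 (212.107.128.0 - 212.107.159.255)
Most specific is 212.107.128.0/19.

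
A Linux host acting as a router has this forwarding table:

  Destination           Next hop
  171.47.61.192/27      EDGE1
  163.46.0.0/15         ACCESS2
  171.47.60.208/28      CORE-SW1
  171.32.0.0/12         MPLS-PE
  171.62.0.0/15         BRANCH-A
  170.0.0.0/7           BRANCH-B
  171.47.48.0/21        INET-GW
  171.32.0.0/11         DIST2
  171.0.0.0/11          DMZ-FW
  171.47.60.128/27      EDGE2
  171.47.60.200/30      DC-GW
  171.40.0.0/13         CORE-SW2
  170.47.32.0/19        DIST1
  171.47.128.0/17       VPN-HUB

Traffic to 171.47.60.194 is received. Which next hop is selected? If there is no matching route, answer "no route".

Routes whose prefix contains 171.47.60.194:
  170.0.0.0/7 (170.0.0.0 - 171.255.255.255) -> BRANCH-B
  171.32.0.0/11 (171.32.0.0 - 171.63.255.255) -> DIST2
  171.32.0.0/12 (171.32.0.0 - 171.47.255.255) -> MPLS-PE
  171.40.0.0/13 (171.40.0.0 - 171.47.255.255) -> CORE-SW2
More-specific entries that do NOT match:
  171.47.60.200/30 (171.47.60.200 - 171.47.60.203) does not contain 171.47.60.194
  171.47.60.208/28 (171.47.60.208 - 171.47.60.223) does not contain 171.47.60.194
  171.47.61.192/27 (171.47.61.192 - 171.47.61.223) does not contain 171.47.60.194
  171.47.60.128/27 (171.47.60.128 - 171.47.60.159) does not contain 171.47.60.194
  171.47.48.0/21 (171.47.48.0 - 171.47.55.255) does not contain 171.47.60.194
  170.47.32.0/19 (170.47.32.0 - 170.47.63.255) does not contain 171.47.60.194
  171.47.128.0/17 (171.47.128.0 - 171.47.255.255) does not contain 171.47.60.194
  163.46.0.0/15 (163.46.0.0 - 163.47.255.255) does not contain 171.47.60.194
  171.62.0.0/15 (171.62.0.0 - 171.63.255.255) does not contain 171.47.60.194
Longest matching prefix is /13 -> next hop CORE-SW2.

CORE-SW2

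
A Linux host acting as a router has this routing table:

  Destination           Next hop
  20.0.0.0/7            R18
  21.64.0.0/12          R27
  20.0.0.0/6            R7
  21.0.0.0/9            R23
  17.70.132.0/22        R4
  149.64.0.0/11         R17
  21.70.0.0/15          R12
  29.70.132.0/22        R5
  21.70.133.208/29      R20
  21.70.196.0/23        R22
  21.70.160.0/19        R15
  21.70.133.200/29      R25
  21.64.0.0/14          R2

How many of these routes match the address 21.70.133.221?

5

Prefixes containing 21.70.133.221:
  20.0.0.0/6 (20.0.0.0 - 23.255.255.255)
  20.0.0.0/7 (20.0.0.0 - 21.255.255.255)
  21.0.0.0/9 (21.0.0.0 - 21.127.255.255)
  21.64.0.0/12 (21.64.0.0 - 21.79.255.255)
  21.70.0.0/15 (21.70.0.0 - 21.71.255.255)
Total matching entries: 5.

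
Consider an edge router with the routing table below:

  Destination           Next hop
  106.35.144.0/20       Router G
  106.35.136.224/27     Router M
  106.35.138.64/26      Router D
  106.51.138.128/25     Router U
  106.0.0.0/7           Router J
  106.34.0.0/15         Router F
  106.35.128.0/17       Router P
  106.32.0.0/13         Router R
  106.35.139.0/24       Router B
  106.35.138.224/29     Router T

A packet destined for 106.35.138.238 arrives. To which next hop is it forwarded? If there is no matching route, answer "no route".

Routes whose prefix contains 106.35.138.238:
  106.0.0.0/7 (106.0.0.0 - 107.255.255.255) -> Router J
  106.32.0.0/13 (106.32.0.0 - 106.39.255.255) -> Router R
  106.34.0.0/15 (106.34.0.0 - 106.35.255.255) -> Router F
  106.35.128.0/17 (106.35.128.0 - 106.35.255.255) -> Router P
More-specific entries that do NOT match:
  106.35.138.224/29 (106.35.138.224 - 106.35.138.231) does not contain 106.35.138.238
  106.35.136.224/27 (106.35.136.224 - 106.35.136.255) does not contain 106.35.138.238
  106.35.138.64/26 (106.35.138.64 - 106.35.138.127) does not contain 106.35.138.238
  106.51.138.128/25 (106.51.138.128 - 106.51.138.255) does not contain 106.35.138.238
  106.35.139.0/24 (106.35.139.0 - 106.35.139.255) does not contain 106.35.138.238
  106.35.144.0/20 (106.35.144.0 - 106.35.159.255) does not contain 106.35.138.238
Longest matching prefix is /17 -> next hop Router P.

Router P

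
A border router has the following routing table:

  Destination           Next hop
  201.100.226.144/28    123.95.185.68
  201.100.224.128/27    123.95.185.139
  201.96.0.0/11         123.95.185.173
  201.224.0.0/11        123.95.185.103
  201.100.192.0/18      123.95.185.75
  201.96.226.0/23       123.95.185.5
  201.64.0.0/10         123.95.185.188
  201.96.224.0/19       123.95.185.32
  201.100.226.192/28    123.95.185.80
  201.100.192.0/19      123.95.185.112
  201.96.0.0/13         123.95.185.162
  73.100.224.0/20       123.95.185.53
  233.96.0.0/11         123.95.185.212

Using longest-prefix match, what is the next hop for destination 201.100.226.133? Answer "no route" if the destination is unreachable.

Routes whose prefix contains 201.100.226.133:
  201.64.0.0/10 (201.64.0.0 - 201.127.255.255) -> 123.95.185.188
  201.96.0.0/11 (201.96.0.0 - 201.127.255.255) -> 123.95.185.173
  201.96.0.0/13 (201.96.0.0 - 201.103.255.255) -> 123.95.185.162
  201.100.192.0/18 (201.100.192.0 - 201.100.255.255) -> 123.95.185.75
More-specific entries that do NOT match:
  201.100.226.144/28 (201.100.226.144 - 201.100.226.159) does not contain 201.100.226.133
  201.100.226.192/28 (201.100.226.192 - 201.100.226.207) does not contain 201.100.226.133
  201.100.224.128/27 (201.100.224.128 - 201.100.224.159) does not contain 201.100.226.133
  201.96.226.0/23 (201.96.226.0 - 201.96.227.255) does not contain 201.100.226.133
  73.100.224.0/20 (73.100.224.0 - 73.100.239.255) does not contain 201.100.226.133
  201.96.224.0/19 (201.96.224.0 - 201.96.255.255) does not contain 201.100.226.133
  201.100.192.0/19 (201.100.192.0 - 201.100.223.255) does not contain 201.100.226.133
Longest matching prefix is /18 -> next hop 123.95.185.75.

123.95.185.75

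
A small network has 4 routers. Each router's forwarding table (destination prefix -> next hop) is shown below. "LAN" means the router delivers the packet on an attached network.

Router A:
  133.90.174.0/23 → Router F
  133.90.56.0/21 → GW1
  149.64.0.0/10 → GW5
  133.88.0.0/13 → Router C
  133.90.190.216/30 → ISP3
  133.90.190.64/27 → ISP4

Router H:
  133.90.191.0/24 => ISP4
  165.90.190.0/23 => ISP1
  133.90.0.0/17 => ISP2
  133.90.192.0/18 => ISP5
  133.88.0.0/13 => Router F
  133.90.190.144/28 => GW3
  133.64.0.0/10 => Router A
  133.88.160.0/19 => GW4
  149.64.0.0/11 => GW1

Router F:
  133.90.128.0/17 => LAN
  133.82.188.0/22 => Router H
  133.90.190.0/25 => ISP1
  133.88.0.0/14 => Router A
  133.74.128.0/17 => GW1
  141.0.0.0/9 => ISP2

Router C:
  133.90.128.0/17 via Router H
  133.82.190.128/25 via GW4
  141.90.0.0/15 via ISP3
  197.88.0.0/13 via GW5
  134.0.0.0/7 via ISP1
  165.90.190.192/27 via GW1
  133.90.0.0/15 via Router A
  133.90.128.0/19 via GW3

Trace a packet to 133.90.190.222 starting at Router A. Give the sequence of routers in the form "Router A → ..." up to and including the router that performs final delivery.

At Router A: longest match for 133.90.190.222 is 133.88.0.0/13 -> Router C
At Router C: longest match for 133.90.190.222 is 133.90.128.0/17 -> Router H
At Router H: longest match for 133.90.190.222 is 133.88.0.0/13 -> Router F
At Router F: longest match for 133.90.190.222 is 133.90.128.0/17 -> LAN

Router A → Router C → Router H → Router F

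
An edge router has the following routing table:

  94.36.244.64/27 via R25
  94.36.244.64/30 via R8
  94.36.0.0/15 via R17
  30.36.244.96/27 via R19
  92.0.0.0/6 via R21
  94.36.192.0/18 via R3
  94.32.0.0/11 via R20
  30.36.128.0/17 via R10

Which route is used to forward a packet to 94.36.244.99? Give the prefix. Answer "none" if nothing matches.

Entries matching 94.36.244.99:
  92.0.0.0/6 (92.0.0.0 - 95.255.255.255)
  94.32.0.0/11 (94.32.0.0 - 94.63.255.255)
  94.36.0.0/15 (94.36.0.0 - 94.37.255.255)
  94.36.192.0/18 (94.36.192.0 - 94.36.255.255)
Most specific is 94.36.192.0/18.

94.36.192.0/18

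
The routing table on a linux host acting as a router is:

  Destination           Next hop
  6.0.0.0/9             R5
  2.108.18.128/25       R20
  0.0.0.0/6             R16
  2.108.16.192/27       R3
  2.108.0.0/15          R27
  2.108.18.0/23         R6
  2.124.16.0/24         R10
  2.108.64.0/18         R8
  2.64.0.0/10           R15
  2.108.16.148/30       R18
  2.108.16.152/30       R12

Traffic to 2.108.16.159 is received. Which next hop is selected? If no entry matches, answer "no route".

Routes whose prefix contains 2.108.16.159:
  0.0.0.0/6 (0.0.0.0 - 3.255.255.255) -> R16
  2.64.0.0/10 (2.64.0.0 - 2.127.255.255) -> R15
  2.108.0.0/15 (2.108.0.0 - 2.109.255.255) -> R27
More-specific entries that do NOT match:
  2.108.16.148/30 (2.108.16.148 - 2.108.16.151) does not contain 2.108.16.159
  2.108.16.152/30 (2.108.16.152 - 2.108.16.155) does not contain 2.108.16.159
  2.108.16.192/27 (2.108.16.192 - 2.108.16.223) does not contain 2.108.16.159
  2.108.18.128/25 (2.108.18.128 - 2.108.18.255) does not contain 2.108.16.159
  2.124.16.0/24 (2.124.16.0 - 2.124.16.255) does not contain 2.108.16.159
  2.108.18.0/23 (2.108.18.0 - 2.108.19.255) does not contain 2.108.16.159
  2.108.64.0/18 (2.108.64.0 - 2.108.127.255) does not contain 2.108.16.159
Longest matching prefix is /15 -> next hop R27.

R27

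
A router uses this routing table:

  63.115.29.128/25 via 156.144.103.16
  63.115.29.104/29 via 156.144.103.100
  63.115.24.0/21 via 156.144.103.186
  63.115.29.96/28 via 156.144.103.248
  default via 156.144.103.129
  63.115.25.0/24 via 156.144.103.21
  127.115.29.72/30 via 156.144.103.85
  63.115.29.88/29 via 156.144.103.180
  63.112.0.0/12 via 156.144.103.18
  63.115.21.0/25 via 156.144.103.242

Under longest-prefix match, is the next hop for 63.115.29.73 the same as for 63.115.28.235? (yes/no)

yes

63.115.29.73: longest match 63.115.24.0/21 -> 156.144.103.186
63.115.28.235: longest match 63.115.24.0/21 -> 156.144.103.186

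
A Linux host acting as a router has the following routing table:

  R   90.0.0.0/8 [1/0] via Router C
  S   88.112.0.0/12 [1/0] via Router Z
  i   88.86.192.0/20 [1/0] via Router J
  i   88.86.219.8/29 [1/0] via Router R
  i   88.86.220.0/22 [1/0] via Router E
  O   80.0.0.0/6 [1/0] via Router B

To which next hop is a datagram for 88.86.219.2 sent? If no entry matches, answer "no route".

No entry's prefix contains 88.86.219.2; there is no default route.

no route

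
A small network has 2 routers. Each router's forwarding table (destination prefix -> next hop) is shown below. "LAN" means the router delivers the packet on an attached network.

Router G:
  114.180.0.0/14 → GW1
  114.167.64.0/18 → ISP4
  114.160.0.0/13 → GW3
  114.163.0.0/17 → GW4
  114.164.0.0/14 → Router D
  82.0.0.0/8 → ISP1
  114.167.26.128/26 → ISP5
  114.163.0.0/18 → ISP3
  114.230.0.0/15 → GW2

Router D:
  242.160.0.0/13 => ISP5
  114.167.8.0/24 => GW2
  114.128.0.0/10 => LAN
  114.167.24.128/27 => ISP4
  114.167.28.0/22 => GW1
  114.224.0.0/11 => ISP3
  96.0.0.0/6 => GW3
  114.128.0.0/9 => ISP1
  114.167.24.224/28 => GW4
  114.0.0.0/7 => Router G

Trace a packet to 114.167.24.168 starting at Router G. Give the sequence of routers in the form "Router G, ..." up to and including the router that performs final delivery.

At Router G: longest match for 114.167.24.168 is 114.164.0.0/14 -> Router D
At Router D: longest match for 114.167.24.168 is 114.128.0.0/10 -> LAN

Router G, Router D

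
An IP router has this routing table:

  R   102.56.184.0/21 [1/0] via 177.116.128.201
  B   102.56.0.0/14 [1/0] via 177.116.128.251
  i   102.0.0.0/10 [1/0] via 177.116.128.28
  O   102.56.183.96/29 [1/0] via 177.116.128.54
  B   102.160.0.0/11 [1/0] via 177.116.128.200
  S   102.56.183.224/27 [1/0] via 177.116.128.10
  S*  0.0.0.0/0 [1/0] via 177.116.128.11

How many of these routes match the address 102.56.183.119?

3

Prefixes containing 102.56.183.119:
  0.0.0.0/0 (default, matches everything)
  102.0.0.0/10 (102.0.0.0 - 102.63.255.255)
  102.56.0.0/14 (102.56.0.0 - 102.59.255.255)
Total matching entries: 3.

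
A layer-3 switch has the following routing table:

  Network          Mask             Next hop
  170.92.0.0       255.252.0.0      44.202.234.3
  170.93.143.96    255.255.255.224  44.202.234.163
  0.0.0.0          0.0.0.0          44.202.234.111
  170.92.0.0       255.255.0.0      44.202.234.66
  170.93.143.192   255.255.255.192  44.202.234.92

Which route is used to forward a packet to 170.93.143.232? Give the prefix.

170.93.143.192/26

Entries matching 170.93.143.232:
  0.0.0.0/0 (default, matches everything)
  170.92.0.0/14 (170.92.0.0 - 170.95.255.255)
  170.93.143.192/26 (170.93.143.192 - 170.93.143.255)
Most specific is 170.93.143.192/26.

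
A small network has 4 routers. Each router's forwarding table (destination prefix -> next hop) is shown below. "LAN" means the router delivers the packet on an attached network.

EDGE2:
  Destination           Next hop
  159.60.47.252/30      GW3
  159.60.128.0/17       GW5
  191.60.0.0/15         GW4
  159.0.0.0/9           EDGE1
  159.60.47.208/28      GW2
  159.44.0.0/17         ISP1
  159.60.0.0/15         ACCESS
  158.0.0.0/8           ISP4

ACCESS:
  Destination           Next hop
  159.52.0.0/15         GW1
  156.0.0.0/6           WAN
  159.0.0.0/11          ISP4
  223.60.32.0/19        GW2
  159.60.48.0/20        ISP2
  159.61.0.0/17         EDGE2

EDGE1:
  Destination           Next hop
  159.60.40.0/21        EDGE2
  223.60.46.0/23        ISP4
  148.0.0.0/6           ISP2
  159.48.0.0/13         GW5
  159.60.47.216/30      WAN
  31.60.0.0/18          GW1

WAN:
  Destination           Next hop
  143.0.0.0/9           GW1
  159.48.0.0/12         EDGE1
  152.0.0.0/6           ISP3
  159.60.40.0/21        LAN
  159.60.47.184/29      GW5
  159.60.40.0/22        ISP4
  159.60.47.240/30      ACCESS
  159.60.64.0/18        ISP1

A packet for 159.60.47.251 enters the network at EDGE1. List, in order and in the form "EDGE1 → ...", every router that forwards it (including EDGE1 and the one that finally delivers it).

At EDGE1: longest match for 159.60.47.251 is 159.60.40.0/21 -> EDGE2
At EDGE2: longest match for 159.60.47.251 is 159.60.0.0/15 -> ACCESS
At ACCESS: longest match for 159.60.47.251 is 156.0.0.0/6 -> WAN
At WAN: longest match for 159.60.47.251 is 159.60.40.0/21 -> LAN

EDGE1 → EDGE2 → ACCESS → WAN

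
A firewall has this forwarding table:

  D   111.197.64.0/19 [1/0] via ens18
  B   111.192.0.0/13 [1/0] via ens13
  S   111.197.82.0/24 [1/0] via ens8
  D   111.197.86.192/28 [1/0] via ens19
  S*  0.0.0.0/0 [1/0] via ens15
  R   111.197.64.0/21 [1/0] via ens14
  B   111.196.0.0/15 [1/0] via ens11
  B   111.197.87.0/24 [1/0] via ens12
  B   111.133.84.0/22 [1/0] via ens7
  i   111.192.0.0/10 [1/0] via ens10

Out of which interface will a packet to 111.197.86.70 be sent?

ens18

Routes whose prefix contains 111.197.86.70:
  0.0.0.0/0 (default, matches everything) -> ens15
  111.192.0.0/10 (111.192.0.0 - 111.255.255.255) -> ens10
  111.192.0.0/13 (111.192.0.0 - 111.199.255.255) -> ens13
  111.196.0.0/15 (111.196.0.0 - 111.197.255.255) -> ens11
  111.197.64.0/19 (111.197.64.0 - 111.197.95.255) -> ens18
More-specific entries that do NOT match:
  111.197.86.192/28 (111.197.86.192 - 111.197.86.207) does not contain 111.197.86.70
  111.197.82.0/24 (111.197.82.0 - 111.197.82.255) does not contain 111.197.86.70
  111.197.87.0/24 (111.197.87.0 - 111.197.87.255) does not contain 111.197.86.70
  111.133.84.0/22 (111.133.84.0 - 111.133.87.255) does not contain 111.197.86.70
  111.197.64.0/21 (111.197.64.0 - 111.197.71.255) does not contain 111.197.86.70
Longest matching prefix is /19 -> interface ens18.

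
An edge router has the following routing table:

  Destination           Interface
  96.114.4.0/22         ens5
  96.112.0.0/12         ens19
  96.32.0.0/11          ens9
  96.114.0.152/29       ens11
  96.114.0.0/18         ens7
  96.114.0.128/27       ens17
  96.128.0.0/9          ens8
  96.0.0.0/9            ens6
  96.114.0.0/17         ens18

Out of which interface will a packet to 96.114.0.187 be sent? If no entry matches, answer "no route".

Routes whose prefix contains 96.114.0.187:
  96.0.0.0/9 (96.0.0.0 - 96.127.255.255) -> ens6
  96.112.0.0/12 (96.112.0.0 - 96.127.255.255) -> ens19
  96.114.0.0/17 (96.114.0.0 - 96.114.127.255) -> ens18
  96.114.0.0/18 (96.114.0.0 - 96.114.63.255) -> ens7
More-specific entries that do NOT match:
  96.114.0.152/29 (96.114.0.152 - 96.114.0.159) does not contain 96.114.0.187
  96.114.0.128/27 (96.114.0.128 - 96.114.0.159) does not contain 96.114.0.187
  96.114.4.0/22 (96.114.4.0 - 96.114.7.255) does not contain 96.114.0.187
Longest matching prefix is /18 -> interface ens7.

ens7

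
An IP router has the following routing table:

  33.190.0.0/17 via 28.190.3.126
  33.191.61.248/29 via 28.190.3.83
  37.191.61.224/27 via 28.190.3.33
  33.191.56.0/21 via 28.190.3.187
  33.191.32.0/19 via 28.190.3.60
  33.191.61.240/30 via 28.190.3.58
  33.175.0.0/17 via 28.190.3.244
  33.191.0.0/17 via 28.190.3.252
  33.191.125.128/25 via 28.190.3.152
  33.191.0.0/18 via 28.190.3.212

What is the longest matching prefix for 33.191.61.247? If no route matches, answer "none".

33.191.56.0/21

Entries matching 33.191.61.247:
  33.191.0.0/17 (33.191.0.0 - 33.191.127.255)
  33.191.0.0/18 (33.191.0.0 - 33.191.63.255)
  33.191.32.0/19 (33.191.32.0 - 33.191.63.255)
  33.191.56.0/21 (33.191.56.0 - 33.191.63.255)
Most specific is 33.191.56.0/21.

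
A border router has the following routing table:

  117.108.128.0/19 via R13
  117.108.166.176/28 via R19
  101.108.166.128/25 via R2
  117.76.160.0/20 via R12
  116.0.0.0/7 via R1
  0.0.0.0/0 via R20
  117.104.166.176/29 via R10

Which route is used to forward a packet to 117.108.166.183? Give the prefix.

Entries matching 117.108.166.183:
  0.0.0.0/0 (default, matches everything)
  116.0.0.0/7 (116.0.0.0 - 117.255.255.255)
  117.108.166.176/28 (117.108.166.176 - 117.108.166.191)
Most specific is 117.108.166.176/28.

117.108.166.176/28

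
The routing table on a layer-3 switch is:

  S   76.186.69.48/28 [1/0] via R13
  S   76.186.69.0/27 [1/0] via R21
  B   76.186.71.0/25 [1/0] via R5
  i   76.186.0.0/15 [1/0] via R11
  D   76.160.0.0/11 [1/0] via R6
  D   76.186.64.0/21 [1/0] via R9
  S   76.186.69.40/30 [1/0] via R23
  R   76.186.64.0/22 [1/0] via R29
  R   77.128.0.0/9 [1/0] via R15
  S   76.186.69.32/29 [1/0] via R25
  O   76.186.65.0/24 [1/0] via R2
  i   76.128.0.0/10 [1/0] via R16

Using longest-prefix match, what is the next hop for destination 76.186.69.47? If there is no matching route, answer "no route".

R9

Routes whose prefix contains 76.186.69.47:
  76.128.0.0/10 (76.128.0.0 - 76.191.255.255) -> R16
  76.160.0.0/11 (76.160.0.0 - 76.191.255.255) -> R6
  76.186.0.0/15 (76.186.0.0 - 76.187.255.255) -> R11
  76.186.64.0/21 (76.186.64.0 - 76.186.71.255) -> R9
More-specific entries that do NOT match:
  76.186.69.40/30 (76.186.69.40 - 76.186.69.43) does not contain 76.186.69.47
  76.186.69.32/29 (76.186.69.32 - 76.186.69.39) does not contain 76.186.69.47
  76.186.69.48/28 (76.186.69.48 - 76.186.69.63) does not contain 76.186.69.47
  76.186.69.0/27 (76.186.69.0 - 76.186.69.31) does not contain 76.186.69.47
  76.186.71.0/25 (76.186.71.0 - 76.186.71.127) does not contain 76.186.69.47
  76.186.65.0/24 (76.186.65.0 - 76.186.65.255) does not contain 76.186.69.47
  76.186.64.0/22 (76.186.64.0 - 76.186.67.255) does not contain 76.186.69.47
Longest matching prefix is /21 -> next hop R9.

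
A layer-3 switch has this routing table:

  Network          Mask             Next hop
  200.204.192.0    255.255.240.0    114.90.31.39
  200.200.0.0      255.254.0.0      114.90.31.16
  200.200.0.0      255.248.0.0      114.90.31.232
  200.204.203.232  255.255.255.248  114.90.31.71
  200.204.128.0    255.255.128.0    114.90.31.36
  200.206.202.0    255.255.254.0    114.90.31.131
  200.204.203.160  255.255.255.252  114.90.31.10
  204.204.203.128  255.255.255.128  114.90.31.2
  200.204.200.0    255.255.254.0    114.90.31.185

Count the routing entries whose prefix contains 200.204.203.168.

Prefixes containing 200.204.203.168:
  200.200.0.0/13 (200.200.0.0 - 200.207.255.255)
  200.204.128.0/17 (200.204.128.0 - 200.204.255.255)
  200.204.192.0/20 (200.204.192.0 - 200.204.207.255)
Total matching entries: 3.

3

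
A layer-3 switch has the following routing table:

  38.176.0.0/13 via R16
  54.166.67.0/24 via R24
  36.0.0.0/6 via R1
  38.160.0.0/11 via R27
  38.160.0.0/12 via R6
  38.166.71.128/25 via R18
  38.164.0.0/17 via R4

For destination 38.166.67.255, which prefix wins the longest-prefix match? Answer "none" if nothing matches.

Entries matching 38.166.67.255:
  36.0.0.0/6 (36.0.0.0 - 39.255.255.255)
  38.160.0.0/11 (38.160.0.0 - 38.191.255.255)
  38.160.0.0/12 (38.160.0.0 - 38.175.255.255)
Most specific is 38.160.0.0/12.

38.160.0.0/12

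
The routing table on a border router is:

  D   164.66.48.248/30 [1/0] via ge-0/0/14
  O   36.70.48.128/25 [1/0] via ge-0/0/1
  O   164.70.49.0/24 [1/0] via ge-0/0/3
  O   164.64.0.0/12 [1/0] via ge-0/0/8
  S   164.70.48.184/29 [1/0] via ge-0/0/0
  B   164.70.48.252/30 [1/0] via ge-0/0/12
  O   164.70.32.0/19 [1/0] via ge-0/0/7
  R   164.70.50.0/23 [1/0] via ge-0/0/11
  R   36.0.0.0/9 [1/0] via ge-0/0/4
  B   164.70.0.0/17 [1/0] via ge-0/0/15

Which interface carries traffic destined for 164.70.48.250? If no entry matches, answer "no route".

Routes whose prefix contains 164.70.48.250:
  164.64.0.0/12 (164.64.0.0 - 164.79.255.255) -> ge-0/0/8
  164.70.0.0/17 (164.70.0.0 - 164.70.127.255) -> ge-0/0/15
  164.70.32.0/19 (164.70.32.0 - 164.70.63.255) -> ge-0/0/7
More-specific entries that do NOT match:
  164.66.48.248/30 (164.66.48.248 - 164.66.48.251) does not contain 164.70.48.250
  164.70.48.252/30 (164.70.48.252 - 164.70.48.255) does not contain 164.70.48.250
  164.70.48.184/29 (164.70.48.184 - 164.70.48.191) does not contain 164.70.48.250
  36.70.48.128/25 (36.70.48.128 - 36.70.48.255) does not contain 164.70.48.250
  164.70.49.0/24 (164.70.49.0 - 164.70.49.255) does not contain 164.70.48.250
  164.70.50.0/23 (164.70.50.0 - 164.70.51.255) does not contain 164.70.48.250
Longest matching prefix is /19 -> interface ge-0/0/7.

ge-0/0/7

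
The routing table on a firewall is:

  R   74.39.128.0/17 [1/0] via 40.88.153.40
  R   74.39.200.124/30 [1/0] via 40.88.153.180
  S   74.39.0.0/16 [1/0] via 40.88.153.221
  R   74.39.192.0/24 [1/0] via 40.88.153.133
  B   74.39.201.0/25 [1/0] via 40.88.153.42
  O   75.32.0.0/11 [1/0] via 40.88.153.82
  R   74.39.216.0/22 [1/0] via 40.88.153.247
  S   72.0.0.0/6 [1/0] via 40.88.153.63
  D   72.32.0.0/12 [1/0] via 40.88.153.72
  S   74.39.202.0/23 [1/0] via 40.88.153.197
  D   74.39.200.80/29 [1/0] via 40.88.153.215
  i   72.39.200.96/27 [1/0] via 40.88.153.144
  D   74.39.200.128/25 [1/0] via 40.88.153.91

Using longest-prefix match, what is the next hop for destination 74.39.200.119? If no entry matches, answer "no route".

Routes whose prefix contains 74.39.200.119:
  72.0.0.0/6 (72.0.0.0 - 75.255.255.255) -> 40.88.153.63
  74.39.0.0/16 (74.39.0.0 - 74.39.255.255) -> 40.88.153.221
  74.39.128.0/17 (74.39.128.0 - 74.39.255.255) -> 40.88.153.40
More-specific entries that do NOT match:
  74.39.200.124/30 (74.39.200.124 - 74.39.200.127) does not contain 74.39.200.119
  74.39.200.80/29 (74.39.200.80 - 74.39.200.87) does not contain 74.39.200.119
  72.39.200.96/27 (72.39.200.96 - 72.39.200.127) does not contain 74.39.200.119
  74.39.201.0/25 (74.39.201.0 - 74.39.201.127) does not contain 74.39.200.119
  74.39.200.128/25 (74.39.200.128 - 74.39.200.255) does not contain 74.39.200.119
  74.39.192.0/24 (74.39.192.0 - 74.39.192.255) does not contain 74.39.200.119
  74.39.202.0/23 (74.39.202.0 - 74.39.203.255) does not contain 74.39.200.119
  74.39.216.0/22 (74.39.216.0 - 74.39.219.255) does not contain 74.39.200.119
Longest matching prefix is /17 -> next hop 40.88.153.40.

40.88.153.40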